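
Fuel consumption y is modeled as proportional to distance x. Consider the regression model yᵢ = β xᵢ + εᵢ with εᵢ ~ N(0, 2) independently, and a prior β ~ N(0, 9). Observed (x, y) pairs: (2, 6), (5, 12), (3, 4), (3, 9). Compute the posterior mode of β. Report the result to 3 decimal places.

β̂_MAP = 2.351

log p(β | y) = −Σ(yᵢ − βxᵢ)²/(2·2) − β²/(2·9) + const.
Setting the derivative to zero: Σxᵢ(yᵢ − βxᵢ)/2 − β/9 = 0, so β = Σxᵢyᵢ / (Σxᵢ² + σ²/τ²).
Σxᵢyᵢ = 2·6 + 5·12 + 3·4 + 3·9 = 111; Σxᵢ² = 47; σ²/τ² = 2/9.
β̂_MAP = 111 / (47 + 2/9) = 111/(425/9) = 999/425 ≈ 2.351.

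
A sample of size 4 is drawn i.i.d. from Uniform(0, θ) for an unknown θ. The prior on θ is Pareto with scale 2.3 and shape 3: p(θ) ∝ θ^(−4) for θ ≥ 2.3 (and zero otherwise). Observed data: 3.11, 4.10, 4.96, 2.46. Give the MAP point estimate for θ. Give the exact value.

θ̂_MAP = 4.96

The Uniform(0, θ) likelihood is θ^(−n) for θ ≥ max(xᵢ), zero otherwise. Here max(xᵢ) = 4.96.
Posterior ∝ θ^(−4) · θ^(−4) = θ^(−8) on θ ≥ max(2.3, 4.96) = 4.96.
This density is strictly decreasing in θ, so the posterior mode lies at the lower boundary of the support.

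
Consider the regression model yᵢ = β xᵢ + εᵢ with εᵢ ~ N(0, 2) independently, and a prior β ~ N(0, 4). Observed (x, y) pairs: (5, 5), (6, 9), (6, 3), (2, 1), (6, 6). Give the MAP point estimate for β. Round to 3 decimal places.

β̂_MAP = 0.982

log p(β | y) = −Σ(yᵢ − βxᵢ)²/(2·2) − β²/(2·4) + const.
Setting the derivative to zero: Σxᵢ(yᵢ − βxᵢ)/2 − β/4 = 0, so β = Σxᵢyᵢ / (Σxᵢ² + σ²/τ²).
Σxᵢyᵢ = 5·5 + 6·9 + 6·3 + 2·1 + 6·6 = 135; Σxᵢ² = 137; σ²/τ² = 0.5.
β̂_MAP = 135 / (137 + 0.5) = 135/137.5 ≈ 0.982.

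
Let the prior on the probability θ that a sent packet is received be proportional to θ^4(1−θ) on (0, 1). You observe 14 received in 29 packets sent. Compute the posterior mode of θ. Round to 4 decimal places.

The prior density ∝ θ^4(1−θ)^1 is the kernel of Beta(5, 2).
Data: 14 successes in 29 trials. The binomial likelihood contributes θ^14(1−θ)^15, so the posterior is Beta(5+14, 2+15) = Beta(19, 17).
For Beta(a, b) with a, b > 1 the mode is (a−1)/(a+b−2) = 18/34 ≈ 0.5294.

θ̂_MAP = 0.5294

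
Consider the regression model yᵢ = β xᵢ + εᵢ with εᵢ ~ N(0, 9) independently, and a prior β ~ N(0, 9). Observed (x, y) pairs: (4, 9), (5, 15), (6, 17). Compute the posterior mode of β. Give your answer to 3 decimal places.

β̂_MAP = 2.731

log p(β | y) = −Σ(yᵢ − βxᵢ)²/(2·9) − β²/(2·9) + const.
Setting the derivative to zero: Σxᵢ(yᵢ − βxᵢ)/9 − β/9 = 0, so β = Σxᵢyᵢ / (Σxᵢ² + σ²/τ²).
Σxᵢyᵢ = 4·9 + 5·15 + 6·17 = 213; Σxᵢ² = 77; σ²/τ² = 1.
β̂_MAP = 213 / (77 + 1) = 213/78 ≈ 2.731.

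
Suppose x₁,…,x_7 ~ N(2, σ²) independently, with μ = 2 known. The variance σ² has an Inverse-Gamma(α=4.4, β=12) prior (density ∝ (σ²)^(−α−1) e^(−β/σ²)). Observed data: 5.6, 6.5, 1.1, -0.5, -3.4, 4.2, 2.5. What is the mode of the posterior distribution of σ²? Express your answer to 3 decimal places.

Sum of squared deviations about the known mean: SS = (5.6−2)² + (6.5−2)² + (1.1−2)² + (-0.5−2)² + (-3.4−2)² + (4.2−2)² + (2.5−2)² = 74.52.
The Normal likelihood contributes (σ²)^(−n/2) exp(−SS/(2σ²)), so the posterior is Inverse-Gamma(α + n/2, β + SS/2) = Inverse-Gamma(7.9, 49.26).
The mode of Inverse-Gamma(a, b) is b/(a+1) = 49.26/8.9 ≈ 5.535.

σ̂²_MAP = 5.535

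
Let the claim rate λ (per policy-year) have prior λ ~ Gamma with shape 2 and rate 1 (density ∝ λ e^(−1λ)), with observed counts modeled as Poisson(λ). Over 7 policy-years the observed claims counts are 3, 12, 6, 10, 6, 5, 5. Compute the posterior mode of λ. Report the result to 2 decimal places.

λ̂_MAP = 6.00

Σxᵢ = 3+12+6+10+6+5+5 = 47, with n = 7.
Posterior ∝ λe^(−1λ) · λ^47e^(−7λ) = λ^48e^(−8λ), i.e. Gamma(shape=49, rate=8).
The mode of a Gamma(a, b) with a ≥ 1 (shape–rate) is (a−1)/b = 48/8 ≈ 6.00.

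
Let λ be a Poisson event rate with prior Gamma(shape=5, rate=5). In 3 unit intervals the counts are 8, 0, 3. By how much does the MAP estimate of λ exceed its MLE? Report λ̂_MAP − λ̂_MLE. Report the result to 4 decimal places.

MAP − MLE = -1.7917

Σxᵢ = 11. Posterior is Gamma(16, 8); MAP = (16−1)/8 = 15/8 ≈ 1.87500.
MLE = x̄ = 11/3 ≈ 3.66667.
Difference = 15/8 − 11/3 = -43/24 ≈ -1.7917.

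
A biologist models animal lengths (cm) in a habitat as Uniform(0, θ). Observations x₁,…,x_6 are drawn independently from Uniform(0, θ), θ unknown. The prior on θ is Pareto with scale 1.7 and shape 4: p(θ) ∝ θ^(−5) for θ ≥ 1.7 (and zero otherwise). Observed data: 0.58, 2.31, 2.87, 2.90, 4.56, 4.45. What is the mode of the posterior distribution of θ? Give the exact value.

The Uniform(0, θ) likelihood is θ^(−n) for θ ≥ max(xᵢ), zero otherwise. Here max(xᵢ) = 4.56.
Posterior ∝ θ^(−5) · θ^(−6) = θ^(−11) on θ ≥ max(1.7, 4.56) = 4.56.
This density is strictly decreasing in θ, so the posterior mode lies at the lower boundary of the support.

θ̂_MAP = 4.56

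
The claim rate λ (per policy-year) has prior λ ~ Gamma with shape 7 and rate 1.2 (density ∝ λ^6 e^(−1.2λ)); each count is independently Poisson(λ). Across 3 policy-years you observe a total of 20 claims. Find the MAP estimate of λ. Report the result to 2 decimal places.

Σxᵢ = 20, n = 3.
Posterior ∝ λ^6e^(−1.2λ) · λ^20e^(−3λ) = λ^26e^(−4.2λ), i.e. Gamma(shape=27, rate=4.2).
The mode of a Gamma(a, b) with a ≥ 1 (shape–rate) is (a−1)/b = 26/4.2 ≈ 6.19.

λ̂_MAP = 6.19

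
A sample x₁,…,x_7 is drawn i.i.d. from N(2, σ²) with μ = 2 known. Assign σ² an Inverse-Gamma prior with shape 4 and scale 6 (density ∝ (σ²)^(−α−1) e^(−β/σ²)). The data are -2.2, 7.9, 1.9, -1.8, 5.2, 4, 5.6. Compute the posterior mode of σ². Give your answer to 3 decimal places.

σ̂²_MAP = 6.241

Sum of squared deviations about the known mean: SS = (-2.2−2)² + (7.9−2)² + (1.9−2)² + (-1.8−2)² + (5.2−2)² + (4−2)² + (5.6−2)² = 94.1.
The Normal likelihood contributes (σ²)^(−n/2) exp(−SS/(2σ²)), so the posterior is Inverse-Gamma(α + n/2, β + SS/2) = Inverse-Gamma(7.5, 53.05).
The mode of Inverse-Gamma(a, b) is b/(a+1) = 53.05/8.5 ≈ 6.241.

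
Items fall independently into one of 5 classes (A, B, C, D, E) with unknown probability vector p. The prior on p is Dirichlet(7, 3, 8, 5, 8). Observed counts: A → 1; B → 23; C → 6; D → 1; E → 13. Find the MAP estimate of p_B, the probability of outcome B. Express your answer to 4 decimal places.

MAP estimate of p_B = 0.3571

The posterior is Dirichlet(αᵢ + nᵢ) = Dirichlet(8, 26, 14, 6, 21).
For a Dirichlet(a₁,…,a_K) with all aᵢ > 1, the mode has j-th component (aⱼ − 1)/(Σaᵢ − K).
Here Σaᵢ = 75 and K = 5, so p_B = (26 − 1)/(75 − 5) = 25/70 ≈ 0.3571.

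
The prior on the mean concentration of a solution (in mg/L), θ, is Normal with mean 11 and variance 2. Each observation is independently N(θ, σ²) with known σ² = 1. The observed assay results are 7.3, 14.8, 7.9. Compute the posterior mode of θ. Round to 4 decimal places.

n = 3; x̄ = (7.3 + 14.8 + 7.9)/3 = 30/3 = 10.
For a Normal prior and Normal likelihood with known variance, the posterior is Normal; its mode equals its mean, the precision-weighted average.
Prior precision 1/σ₀² = 1/2 = 0.5; data precision n/σ² = 3/1 = 3.
θ̂ = (0.5·11 + 3·10) / (0.5 + 3) = 35.5/3.5 = 71/7 ≈ 10.1429.

θ̂_MAP = 10.1429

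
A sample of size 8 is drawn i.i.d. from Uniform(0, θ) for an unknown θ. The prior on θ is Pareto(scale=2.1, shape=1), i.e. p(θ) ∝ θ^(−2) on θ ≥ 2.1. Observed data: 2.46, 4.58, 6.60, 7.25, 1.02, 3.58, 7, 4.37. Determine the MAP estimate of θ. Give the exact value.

The Uniform(0, θ) likelihood is θ^(−n) for θ ≥ max(xᵢ), zero otherwise. Here max(xᵢ) = 7.25.
Posterior ∝ θ^(−2) · θ^(−8) = θ^(−10) on θ ≥ max(2.1, 7.25) = 7.25.
This density is strictly decreasing in θ, so the posterior mode lies at the lower boundary of the support.

θ̂_MAP = 7.25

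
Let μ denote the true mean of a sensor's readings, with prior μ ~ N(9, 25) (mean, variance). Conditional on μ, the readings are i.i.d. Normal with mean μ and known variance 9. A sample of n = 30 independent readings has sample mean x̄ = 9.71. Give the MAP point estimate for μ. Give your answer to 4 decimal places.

n = 30, x̄ = 9.71.
For a Normal prior and Normal likelihood with known variance, the posterior is Normal; its mode equals its mean, the precision-weighted average.
Prior precision 1/σ₀² = 1/25 = 0.04; data precision n/σ² = 30/9 = 10/3.
μ̂ = (0.04·9 + (10/3)·9.71) / (0.04 + 10/3) = (4909/150)/(253/75) = 4909/506 ≈ 9.7016.

μ̂_MAP = 9.7016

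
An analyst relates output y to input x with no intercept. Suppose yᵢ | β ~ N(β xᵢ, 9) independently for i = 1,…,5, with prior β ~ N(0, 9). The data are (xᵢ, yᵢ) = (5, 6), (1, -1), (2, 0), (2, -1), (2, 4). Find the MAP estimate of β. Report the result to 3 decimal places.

β̂_MAP = 0.897

log p(β | y) = −Σ(yᵢ − βxᵢ)²/(2·9) − β²/(2·9) + const.
Setting the derivative to zero: Σxᵢ(yᵢ − βxᵢ)/9 − β/9 = 0, so β = Σxᵢyᵢ / (Σxᵢ² + σ²/τ²).
Σxᵢyᵢ = 5·6 + 1·(-1) + 2·0 + 2·(-1) + 2·4 = 35; Σxᵢ² = 38; σ²/τ² = 1.
β̂_MAP = 35 / (38 + 1) = 35/39 ≈ 0.897.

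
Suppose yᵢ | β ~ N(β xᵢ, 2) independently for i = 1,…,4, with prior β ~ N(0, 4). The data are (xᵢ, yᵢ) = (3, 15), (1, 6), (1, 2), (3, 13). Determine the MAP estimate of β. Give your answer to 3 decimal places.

log p(β | y) = −Σ(yᵢ − βxᵢ)²/(2·2) − β²/(2·4) + const.
Setting the derivative to zero: Σxᵢ(yᵢ − βxᵢ)/2 − β/4 = 0, so β = Σxᵢyᵢ / (Σxᵢ² + σ²/τ²).
Σxᵢyᵢ = 3·15 + 1·6 + 1·2 + 3·13 = 92; Σxᵢ² = 20; σ²/τ² = 0.5.
β̂_MAP = 92 / (20 + 0.5) = 92/20.5 ≈ 4.488.

β̂_MAP = 4.488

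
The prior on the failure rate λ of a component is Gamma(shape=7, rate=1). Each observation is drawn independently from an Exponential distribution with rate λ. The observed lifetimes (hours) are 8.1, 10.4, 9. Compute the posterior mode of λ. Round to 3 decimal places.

λ̂_MAP = 0.316

The Exponential(rate=λ) likelihood is ∝ λ^n e^(−λΣtᵢ). Here n = 3 and Σtᵢ = 8.1 + 10.4 + 9 = 27.5.
Posterior ∝ λ^6e^(−1λ) · λ^3e^(−27.5λ) = λ^9e^(−28.5λ), i.e. Gamma(10, 28.5).
Mode = (a−1)/b = 9/28.5 ≈ 0.316.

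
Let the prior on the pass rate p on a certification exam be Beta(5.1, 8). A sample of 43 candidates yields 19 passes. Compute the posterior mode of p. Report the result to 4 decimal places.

Prior: Beta(5.1, 8).
Data: 19 successes in 43 trials. The binomial likelihood contributes p^19(1−p)^24, so the posterior is Beta(5.1+19, 8+24) = Beta(24.1, 32).
For Beta(a, b) with a, b > 1 the mode is (a−1)/(a+b−2) = 23.1/54.1 ≈ 0.4270.

p̂_MAP = 0.4270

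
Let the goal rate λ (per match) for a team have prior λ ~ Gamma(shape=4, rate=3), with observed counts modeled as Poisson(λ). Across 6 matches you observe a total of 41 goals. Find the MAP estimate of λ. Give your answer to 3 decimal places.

Σxᵢ = 41, n = 6.
Posterior ∝ λ^3e^(−3λ) · λ^41e^(−6λ) = λ^44e^(−9λ), i.e. Gamma(shape=45, rate=9).
The mode of a Gamma(a, b) with a ≥ 1 (shape–rate) is (a−1)/b = 44/9 ≈ 4.889.

λ̂_MAP = 4.889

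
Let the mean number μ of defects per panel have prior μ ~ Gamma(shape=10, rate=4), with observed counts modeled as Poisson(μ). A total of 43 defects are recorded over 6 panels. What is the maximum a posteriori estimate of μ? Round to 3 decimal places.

μ̂_MAP = 5.200

Σxᵢ = 43, n = 6.
Posterior ∝ μ^9e^(−4μ) · μ^43e^(−6μ) = μ^52e^(−10μ), i.e. Gamma(shape=53, rate=10).
The mode of a Gamma(a, b) with a ≥ 1 (shape–rate) is (a−1)/b = 52/10 ≈ 5.200.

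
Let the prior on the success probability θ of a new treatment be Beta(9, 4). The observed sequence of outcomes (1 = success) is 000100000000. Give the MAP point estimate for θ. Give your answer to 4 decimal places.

θ̂_MAP = 0.3913

Prior: Beta(9, 4).
Data: 1 success in 12 trials (from the sequence). The binomial likelihood contributes θ(1−θ)^11, so the posterior is Beta(9+1, 4+11) = Beta(10, 15).
For Beta(a, b) with a, b > 1 the mode is (a−1)/(a+b−2) = 9/23 ≈ 0.3913.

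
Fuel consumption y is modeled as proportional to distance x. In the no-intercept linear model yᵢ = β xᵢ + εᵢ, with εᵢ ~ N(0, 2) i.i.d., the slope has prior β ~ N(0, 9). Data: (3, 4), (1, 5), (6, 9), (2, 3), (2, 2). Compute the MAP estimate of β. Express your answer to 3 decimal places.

β̂_MAP = 1.494

log p(β | y) = −Σ(yᵢ − βxᵢ)²/(2·2) − β²/(2·9) + const.
Setting the derivative to zero: Σxᵢ(yᵢ − βxᵢ)/2 − β/9 = 0, so β = Σxᵢyᵢ / (Σxᵢ² + σ²/τ²).
Σxᵢyᵢ = 3·4 + 1·5 + 6·9 + 2·3 + 2·2 = 81; Σxᵢ² = 54; σ²/τ² = 2/9.
β̂_MAP = 81 / (54 + 2/9) = 81/(488/9) = 729/488 ≈ 1.494.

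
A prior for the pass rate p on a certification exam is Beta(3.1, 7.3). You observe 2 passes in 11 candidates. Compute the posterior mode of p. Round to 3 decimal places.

Prior: Beta(3.1, 7.3).
Data: 2 successes in 11 trials. The binomial likelihood contributes p^2(1−p)^9, so the posterior is Beta(3.1+2, 7.3+9) = Beta(5.1, 16.3).
For Beta(a, b) with a, b > 1 the mode is (a−1)/(a+b−2) = 4.1/19.4 ≈ 0.211.

p̂_MAP = 0.211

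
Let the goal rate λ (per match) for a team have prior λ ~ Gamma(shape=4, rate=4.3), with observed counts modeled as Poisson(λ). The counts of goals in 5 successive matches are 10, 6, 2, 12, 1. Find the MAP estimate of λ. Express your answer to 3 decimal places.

Σxᵢ = 10+6+2+12+1 = 31, with n = 5.
Posterior ∝ λ^3e^(−4.3λ) · λ^31e^(−5λ) = λ^34e^(−9.3λ), i.e. Gamma(shape=35, rate=9.3).
The mode of a Gamma(a, b) with a ≥ 1 (shape–rate) is (a−1)/b = 34/9.3 ≈ 3.656.

λ̂_MAP = 3.656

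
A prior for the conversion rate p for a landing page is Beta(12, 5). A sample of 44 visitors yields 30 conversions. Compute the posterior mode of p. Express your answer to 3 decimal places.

Prior: Beta(12, 5).
Data: 30 successes in 44 trials. The binomial likelihood contributes p^30(1−p)^14, so the posterior is Beta(12+30, 5+14) = Beta(42, 19).
For Beta(a, b) with a, b > 1 the mode is (a−1)/(a+b−2) = 41/59 ≈ 0.695.

p̂_MAP = 0.695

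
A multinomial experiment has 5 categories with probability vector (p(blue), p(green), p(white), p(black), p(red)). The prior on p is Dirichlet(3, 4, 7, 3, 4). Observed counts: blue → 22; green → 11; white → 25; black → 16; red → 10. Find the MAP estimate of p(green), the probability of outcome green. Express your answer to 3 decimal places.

The posterior is Dirichlet(αᵢ + nᵢ) = Dirichlet(25, 15, 32, 19, 14).
For a Dirichlet(a₁,…,a_K) with all aᵢ > 1, the mode has j-th component (aⱼ − 1)/(Σaᵢ − K).
Here Σaᵢ = 105 and K = 5, so p(green) = (15 − 1)/(105 − 5) = 14/100 ≈ 0.140.

MAP estimate of p(green) = 0.140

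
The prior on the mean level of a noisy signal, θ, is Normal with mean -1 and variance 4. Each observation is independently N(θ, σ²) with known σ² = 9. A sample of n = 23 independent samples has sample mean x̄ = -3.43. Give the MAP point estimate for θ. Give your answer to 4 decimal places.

θ̂_MAP = -3.2135

n = 23, x̄ = -3.43.
For a Normal prior and Normal likelihood with known variance, the posterior is Normal; its mode equals its mean, the precision-weighted average.
Prior precision 1/σ₀² = 1/4 = 0.25; data precision n/σ² = 23/9.
θ̂ = (0.25·(-1) + (23/9)·(-3.43)) / (0.25 + 23/9) = (-4057/450)/(101/36) = -8114/2525 ≈ -3.2135.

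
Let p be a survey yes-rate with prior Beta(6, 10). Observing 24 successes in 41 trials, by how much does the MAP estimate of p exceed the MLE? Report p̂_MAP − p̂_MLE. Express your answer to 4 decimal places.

MAP − MLE = -0.0581

Posterior is Beta(30, 27); MAP = (30−1)/(57−2) = 29/55 ≈ 0.52727.
MLE ignores the prior: p̂_MLE = k/n = 24/41 ≈ 0.58537.
Difference = 29/55 − 24/41 = -131/2255 ≈ -0.0581.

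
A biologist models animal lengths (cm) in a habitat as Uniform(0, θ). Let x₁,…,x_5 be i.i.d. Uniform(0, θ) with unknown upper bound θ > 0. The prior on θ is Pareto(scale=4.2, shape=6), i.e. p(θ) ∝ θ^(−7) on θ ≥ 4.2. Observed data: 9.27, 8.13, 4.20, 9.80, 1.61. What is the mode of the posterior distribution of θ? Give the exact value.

The Uniform(0, θ) likelihood is θ^(−n) for θ ≥ max(xᵢ), zero otherwise. Here max(xᵢ) = 9.80.
Posterior ∝ θ^(−7) · θ^(−5) = θ^(−12) on θ ≥ max(4.2, 9.80) = 9.80.
This density is strictly decreasing in θ, so the posterior mode lies at the lower boundary of the support.

θ̂_MAP = 9.80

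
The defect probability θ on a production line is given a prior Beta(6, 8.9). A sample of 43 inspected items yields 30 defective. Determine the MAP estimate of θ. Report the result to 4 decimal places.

θ̂_MAP = 0.6261

Prior: Beta(6, 8.9).
Data: 30 successes in 43 trials. The binomial likelihood contributes θ^30(1−θ)^13, so the posterior is Beta(6+30, 8.9+13) = Beta(36, 21.9).
For Beta(a, b) with a, b > 1 the mode is (a−1)/(a+b−2) = 35/55.9 ≈ 0.6261.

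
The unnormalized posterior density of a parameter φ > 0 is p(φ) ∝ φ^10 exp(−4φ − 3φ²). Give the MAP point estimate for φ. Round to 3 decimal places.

ℓ'(φ) = 10/φ − 4 − 6φ. Setting this to zero and multiplying by φ: 6φ² + 4φ − 10 = 0.
φ = (−4 + √(4² + 4·6·10)) / (2·6) = (−4 + √256) / 12 = (−4 + 16)/12 = 1.
ℓ''(φ) = −10/φ² − 6 < 0, confirming a maximum.

φ̂_MAP = 1.000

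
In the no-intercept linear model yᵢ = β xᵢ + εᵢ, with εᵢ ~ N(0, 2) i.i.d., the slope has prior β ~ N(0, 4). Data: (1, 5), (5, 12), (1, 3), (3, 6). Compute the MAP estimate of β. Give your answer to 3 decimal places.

log p(β | y) = −Σ(yᵢ − βxᵢ)²/(2·2) − β²/(2·4) + const.
Setting the derivative to zero: Σxᵢ(yᵢ − βxᵢ)/2 − β/4 = 0, so β = Σxᵢyᵢ / (Σxᵢ² + σ²/τ²).
Σxᵢyᵢ = 1·5 + 5·12 + 1·3 + 3·6 = 86; Σxᵢ² = 36; σ²/τ² = 0.5.
β̂_MAP = 86 / (36 + 0.5) = 86/36.5 ≈ 2.356.

β̂_MAP = 2.356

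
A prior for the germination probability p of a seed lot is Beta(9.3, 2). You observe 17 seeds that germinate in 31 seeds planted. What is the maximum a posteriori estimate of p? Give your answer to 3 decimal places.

Prior: Beta(9.3, 2).
Data: 17 successes in 31 trials. The binomial likelihood contributes p^17(1−p)^14, so the posterior is Beta(9.3+17, 2+14) = Beta(26.3, 16).
For Beta(a, b) with a, b > 1 the mode is (a−1)/(a+b−2) = 25.3/40.3 ≈ 0.628.

p̂_MAP = 0.628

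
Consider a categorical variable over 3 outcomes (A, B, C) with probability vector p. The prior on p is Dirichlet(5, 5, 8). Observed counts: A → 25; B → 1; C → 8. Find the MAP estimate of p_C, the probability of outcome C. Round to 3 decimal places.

MAP estimate of p_C = 0.306

The posterior is Dirichlet(αᵢ + nᵢ) = Dirichlet(30, 6, 16).
For a Dirichlet(a₁,…,a_K) with all aᵢ > 1, the mode has j-th component (aⱼ − 1)/(Σaᵢ − K).
Here Σaᵢ = 52 and K = 3, so p_C = (16 − 1)/(52 − 3) = 15/49 ≈ 0.306.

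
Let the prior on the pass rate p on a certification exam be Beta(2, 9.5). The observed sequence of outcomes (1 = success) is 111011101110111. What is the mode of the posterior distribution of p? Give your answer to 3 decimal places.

p̂_MAP = 0.531

Prior: Beta(2, 9.5).
Data: 12 successes in 15 trials (from the sequence). The binomial likelihood contributes p^12(1−p)^3, so the posterior is Beta(2+12, 9.5+3) = Beta(14, 12.5).
For Beta(a, b) with a, b > 1 the mode is (a−1)/(a+b−2) = 13/24.5 ≈ 0.531.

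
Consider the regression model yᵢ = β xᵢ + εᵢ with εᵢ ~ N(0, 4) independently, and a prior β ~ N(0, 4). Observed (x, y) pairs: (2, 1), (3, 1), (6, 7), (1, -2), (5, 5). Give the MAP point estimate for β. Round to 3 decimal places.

log p(β | y) = −Σ(yᵢ − βxᵢ)²/(2·4) − β²/(2·4) + const.
Setting the derivative to zero: Σxᵢ(yᵢ − βxᵢ)/4 − β/4 = 0, so β = Σxᵢyᵢ / (Σxᵢ² + σ²/τ²).
Σxᵢyᵢ = 2·1 + 3·1 + 6·7 + 1·(-2) + 5·5 = 70; Σxᵢ² = 75; σ²/τ² = 1.
β̂_MAP = 70 / (75 + 1) = 70/76 ≈ 0.921.

β̂_MAP = 0.921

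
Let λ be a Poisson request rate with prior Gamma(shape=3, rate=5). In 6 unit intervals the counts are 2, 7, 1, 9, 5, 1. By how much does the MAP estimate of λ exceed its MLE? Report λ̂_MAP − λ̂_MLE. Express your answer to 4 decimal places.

MAP − MLE = -1.7121

Σxᵢ = 25. Posterior is Gamma(28, 11); MAP = (28−1)/11 = 27/11 ≈ 2.45455.
MLE = x̄ = 25/6 ≈ 4.16667.
Difference = 27/11 − 25/6 = -113/66 ≈ -1.7121.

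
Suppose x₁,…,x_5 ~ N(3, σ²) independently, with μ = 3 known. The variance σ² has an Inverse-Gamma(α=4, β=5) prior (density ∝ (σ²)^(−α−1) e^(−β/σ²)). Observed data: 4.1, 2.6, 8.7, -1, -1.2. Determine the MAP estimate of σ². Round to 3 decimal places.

Sum of squared deviations about the known mean: SS = (4.1−3)² + (2.6−3)² + (8.7−3)² + (-1−3)² + (-1.2−3)² = 67.5.
The Normal likelihood contributes (σ²)^(−n/2) exp(−SS/(2σ²)), so the posterior is Inverse-Gamma(α + n/2, β + SS/2) = Inverse-Gamma(6.5, 38.75).
The mode of Inverse-Gamma(a, b) is b/(a+1) = 38.75/7.5 ≈ 5.167.

σ̂²_MAP = 5.167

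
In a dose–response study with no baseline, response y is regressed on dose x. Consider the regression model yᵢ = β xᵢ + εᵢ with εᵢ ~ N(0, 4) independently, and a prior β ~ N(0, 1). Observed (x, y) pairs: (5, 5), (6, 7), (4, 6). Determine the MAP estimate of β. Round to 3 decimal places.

β̂_MAP = 1.123

log p(β | y) = −Σ(yᵢ − βxᵢ)²/(2·4) − β²/(2·1) + const.
Setting the derivative to zero: Σxᵢ(yᵢ − βxᵢ)/4 − β/1 = 0, so β = Σxᵢyᵢ / (Σxᵢ² + σ²/τ²).
Σxᵢyᵢ = 5·5 + 6·7 + 4·6 = 91; Σxᵢ² = 77; σ²/τ² = 4.
β̂_MAP = 91 / (77 + 4) = 91/81 ≈ 1.123.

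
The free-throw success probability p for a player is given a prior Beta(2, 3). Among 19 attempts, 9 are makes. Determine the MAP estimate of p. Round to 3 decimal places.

Prior: Beta(2, 3).
Data: 9 successes in 19 trials. The binomial likelihood contributes p^9(1−p)^10, so the posterior is Beta(2+9, 3+10) = Beta(11, 13).
For Beta(a, b) with a, b > 1 the mode is (a−1)/(a+b−2) = 10/22 ≈ 0.455.

p̂_MAP = 0.455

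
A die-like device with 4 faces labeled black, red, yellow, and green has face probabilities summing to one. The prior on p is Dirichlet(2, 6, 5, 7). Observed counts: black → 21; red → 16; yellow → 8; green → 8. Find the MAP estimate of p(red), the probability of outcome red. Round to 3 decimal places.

MAP estimate of p(red) = 0.304

The posterior is Dirichlet(αᵢ + nᵢ) = Dirichlet(23, 22, 13, 15).
For a Dirichlet(a₁,…,a_K) with all aᵢ > 1, the mode has j-th component (aⱼ − 1)/(Σaᵢ − K).
Here Σaᵢ = 73 and K = 4, so p(red) = (22 − 1)/(73 − 4) = 21/69 ≈ 0.304.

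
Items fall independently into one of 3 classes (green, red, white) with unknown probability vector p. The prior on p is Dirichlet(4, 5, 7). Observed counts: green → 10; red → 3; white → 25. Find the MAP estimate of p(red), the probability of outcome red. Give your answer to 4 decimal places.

MAP estimate of p(red) = 0.1373

The posterior is Dirichlet(αᵢ + nᵢ) = Dirichlet(14, 8, 32).
For a Dirichlet(a₁,…,a_K) with all aᵢ > 1, the mode has j-th component (aⱼ − 1)/(Σaᵢ − K).
Here Σaᵢ = 54 and K = 3, so p(red) = (8 − 1)/(54 − 3) = 7/51 ≈ 0.1373.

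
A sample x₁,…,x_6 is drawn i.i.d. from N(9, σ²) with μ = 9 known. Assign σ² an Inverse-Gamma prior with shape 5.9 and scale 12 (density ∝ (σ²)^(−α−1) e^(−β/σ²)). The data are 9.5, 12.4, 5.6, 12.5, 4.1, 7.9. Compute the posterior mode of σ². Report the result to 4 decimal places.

Sum of squared deviations about the known mean: SS = (9.5−9)² + (12.4−9)² + (5.6−9)² + (12.5−9)² + (4.1−9)² + (7.9−9)² = 60.84.
The Normal likelihood contributes (σ²)^(−n/2) exp(−SS/(2σ²)), so the posterior is Inverse-Gamma(α + n/2, β + SS/2) = Inverse-Gamma(8.9, 42.42).
The mode of Inverse-Gamma(a, b) is b/(a+1) = 42.42/9.9 ≈ 4.2848.

σ̂²_MAP = 4.2848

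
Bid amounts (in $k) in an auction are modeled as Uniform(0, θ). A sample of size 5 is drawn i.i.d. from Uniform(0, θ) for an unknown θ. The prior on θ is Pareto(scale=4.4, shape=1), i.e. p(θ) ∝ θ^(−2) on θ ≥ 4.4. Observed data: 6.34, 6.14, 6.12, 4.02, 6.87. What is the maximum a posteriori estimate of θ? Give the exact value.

θ̂_MAP = 6.87

The Uniform(0, θ) likelihood is θ^(−n) for θ ≥ max(xᵢ), zero otherwise. Here max(xᵢ) = 6.87.
Posterior ∝ θ^(−2) · θ^(−5) = θ^(−7) on θ ≥ max(4.4, 6.87) = 6.87.
This density is strictly decreasing in θ, so the posterior mode lies at the lower boundary of the support.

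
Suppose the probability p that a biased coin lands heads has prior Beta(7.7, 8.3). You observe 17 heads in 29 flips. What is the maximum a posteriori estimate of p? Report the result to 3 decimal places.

p̂_MAP = 0.551

Prior: Beta(7.7, 8.3).
Data: 17 successes in 29 trials. The binomial likelihood contributes p^17(1−p)^12, so the posterior is Beta(7.7+17, 8.3+12) = Beta(24.7, 20.3).
For Beta(a, b) with a, b > 1 the mode is (a−1)/(a+b−2) = 23.7/43 ≈ 0.551.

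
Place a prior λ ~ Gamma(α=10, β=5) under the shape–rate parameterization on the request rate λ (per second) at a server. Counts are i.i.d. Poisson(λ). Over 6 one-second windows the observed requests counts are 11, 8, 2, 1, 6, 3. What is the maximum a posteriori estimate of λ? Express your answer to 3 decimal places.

λ̂_MAP = 3.636

Σxᵢ = 11+8+2+1+6+3 = 31, with n = 6.
Posterior ∝ λ^9e^(−5λ) · λ^31e^(−6λ) = λ^40e^(−11λ), i.e. Gamma(shape=41, rate=11).
The mode of a Gamma(a, b) with a ≥ 1 (shape–rate) is (a−1)/b = 40/11 ≈ 3.636.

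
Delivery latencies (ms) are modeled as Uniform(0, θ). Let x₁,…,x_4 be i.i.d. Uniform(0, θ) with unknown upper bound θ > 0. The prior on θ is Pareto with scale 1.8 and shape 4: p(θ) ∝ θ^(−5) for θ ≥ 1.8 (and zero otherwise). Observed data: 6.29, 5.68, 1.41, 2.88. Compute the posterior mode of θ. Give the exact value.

The Uniform(0, θ) likelihood is θ^(−n) for θ ≥ max(xᵢ), zero otherwise. Here max(xᵢ) = 6.29.
Posterior ∝ θ^(−5) · θ^(−4) = θ^(−9) on θ ≥ max(1.8, 6.29) = 6.29.
This density is strictly decreasing in θ, so the posterior mode lies at the lower boundary of the support.

θ̂_MAP = 6.29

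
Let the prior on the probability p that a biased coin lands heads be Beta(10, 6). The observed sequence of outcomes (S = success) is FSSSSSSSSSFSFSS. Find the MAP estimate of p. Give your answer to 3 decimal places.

p̂_MAP = 0.724

Prior: Beta(10, 6).
Data: 12 successes in 15 trials (from the sequence). The binomial likelihood contributes p^12(1−p)^3, so the posterior is Beta(10+12, 6+3) = Beta(22, 9).
For Beta(a, b) with a, b > 1 the mode is (a−1)/(a+b−2) = 21/29 ≈ 0.724.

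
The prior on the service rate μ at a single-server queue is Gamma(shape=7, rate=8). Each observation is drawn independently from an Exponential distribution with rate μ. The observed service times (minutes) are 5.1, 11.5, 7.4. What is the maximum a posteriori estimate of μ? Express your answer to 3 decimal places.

The Exponential(rate=μ) likelihood is ∝ μ^n e^(−μΣtᵢ). Here n = 3 and Σtᵢ = 5.1 + 11.5 + 7.4 = 24.
Posterior ∝ μ^6e^(−8μ) · μ^3e^(−24μ) = μ^9e^(−32μ), i.e. Gamma(10, 32).
Mode = (a−1)/b = 9/32 ≈ 0.281.

μ̂_MAP = 0.281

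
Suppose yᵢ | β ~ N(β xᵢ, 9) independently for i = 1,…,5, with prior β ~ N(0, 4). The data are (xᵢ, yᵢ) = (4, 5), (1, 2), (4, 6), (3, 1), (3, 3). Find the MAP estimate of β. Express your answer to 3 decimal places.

β̂_MAP = 1.089

log p(β | y) = −Σ(yᵢ − βxᵢ)²/(2·9) − β²/(2·4) + const.
Setting the derivative to zero: Σxᵢ(yᵢ − βxᵢ)/9 − β/4 = 0, so β = Σxᵢyᵢ / (Σxᵢ² + σ²/τ²).
Σxᵢyᵢ = 4·5 + 1·2 + 4·6 + 3·1 + 3·3 = 58; Σxᵢ² = 51; σ²/τ² = 2.25.
β̂_MAP = 58 / (51 + 2.25) = 58/53.25 ≈ 1.089.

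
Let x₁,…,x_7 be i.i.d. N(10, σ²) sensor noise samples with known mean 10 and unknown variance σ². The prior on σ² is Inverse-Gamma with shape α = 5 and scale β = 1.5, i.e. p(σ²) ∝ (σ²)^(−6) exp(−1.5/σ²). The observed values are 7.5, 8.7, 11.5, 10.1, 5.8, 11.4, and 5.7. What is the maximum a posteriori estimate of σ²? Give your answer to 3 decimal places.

Sum of squared deviations about the known mean: SS = (7.5−10)² + (8.7−10)² + (11.5−10)² + (10.1−10)² + (5.8−10)² + (11.4−10)² + (5.7−10)² = 48.29.
The Normal likelihood contributes (σ²)^(−n/2) exp(−SS/(2σ²)), so the posterior is Inverse-Gamma(α + n/2, β + SS/2) = Inverse-Gamma(8.5, 25.645).
The mode of Inverse-Gamma(a, b) is b/(a+1) = 25.645/9.5 ≈ 2.699.

σ̂²_MAP = 2.699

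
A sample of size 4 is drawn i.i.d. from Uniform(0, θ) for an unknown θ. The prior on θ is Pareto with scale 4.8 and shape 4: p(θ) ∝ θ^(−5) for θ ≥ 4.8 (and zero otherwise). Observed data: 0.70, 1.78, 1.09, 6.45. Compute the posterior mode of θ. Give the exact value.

The Uniform(0, θ) likelihood is θ^(−n) for θ ≥ max(xᵢ), zero otherwise. Here max(xᵢ) = 6.45.
Posterior ∝ θ^(−5) · θ^(−4) = θ^(−9) on θ ≥ max(4.8, 6.45) = 6.45.
This density is strictly decreasing in θ, so the posterior mode lies at the lower boundary of the support.

θ̂_MAP = 6.45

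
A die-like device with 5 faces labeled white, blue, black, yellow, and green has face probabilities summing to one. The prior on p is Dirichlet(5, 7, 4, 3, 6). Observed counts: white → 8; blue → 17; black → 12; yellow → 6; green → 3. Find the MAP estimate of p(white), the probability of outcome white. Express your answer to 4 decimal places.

MAP estimate of p(white) = 0.1818

The posterior is Dirichlet(αᵢ + nᵢ) = Dirichlet(13, 24, 16, 9, 9).
For a Dirichlet(a₁,…,a_K) with all aᵢ > 1, the mode has j-th component (aⱼ − 1)/(Σaᵢ − K).
Here Σaᵢ = 71 and K = 5, so p(white) = (13 − 1)/(71 − 5) = 12/66 ≈ 0.1818.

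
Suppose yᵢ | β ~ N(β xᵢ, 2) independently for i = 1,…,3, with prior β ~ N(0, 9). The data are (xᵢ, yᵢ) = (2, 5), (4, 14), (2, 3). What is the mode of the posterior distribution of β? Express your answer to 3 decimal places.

log p(β | y) = −Σ(yᵢ − βxᵢ)²/(2·2) − β²/(2·9) + const.
Setting the derivative to zero: Σxᵢ(yᵢ − βxᵢ)/2 − β/9 = 0, so β = Σxᵢyᵢ / (Σxᵢ² + σ²/τ²).
Σxᵢyᵢ = 2·5 + 4·14 + 2·3 = 72; Σxᵢ² = 24; σ²/τ² = 2/9.
β̂_MAP = 72 / (24 + 2/9) = 72/(218/9) = 324/109 ≈ 2.972.

β̂_MAP = 2.972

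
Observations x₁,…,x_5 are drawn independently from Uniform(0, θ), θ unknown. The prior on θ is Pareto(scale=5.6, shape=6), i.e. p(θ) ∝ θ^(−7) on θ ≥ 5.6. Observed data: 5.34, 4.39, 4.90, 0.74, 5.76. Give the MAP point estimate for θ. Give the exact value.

The Uniform(0, θ) likelihood is θ^(−n) for θ ≥ max(xᵢ), zero otherwise. Here max(xᵢ) = 5.76.
Posterior ∝ θ^(−7) · θ^(−5) = θ^(−12) on θ ≥ max(5.6, 5.76) = 5.76.
This density is strictly decreasing in θ, so the posterior mode lies at the lower boundary of the support.

θ̂_MAP = 5.76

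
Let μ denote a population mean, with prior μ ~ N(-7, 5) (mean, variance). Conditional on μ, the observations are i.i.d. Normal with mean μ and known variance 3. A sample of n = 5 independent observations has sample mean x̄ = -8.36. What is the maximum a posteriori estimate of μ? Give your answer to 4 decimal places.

n = 5, x̄ = -8.36.
For a Normal prior and Normal likelihood with known variance, the posterior is Normal; its mode equals its mean, the precision-weighted average.
Prior precision 1/σ₀² = 1/5 = 0.2; data precision n/σ² = 5/3.
μ̂ = (0.2·(-7) + (5/3)·(-8.36)) / (0.2 + 5/3) = (-46/3)/(28/15) = -115/14 ≈ -8.2143.

μ̂_MAP = -8.2143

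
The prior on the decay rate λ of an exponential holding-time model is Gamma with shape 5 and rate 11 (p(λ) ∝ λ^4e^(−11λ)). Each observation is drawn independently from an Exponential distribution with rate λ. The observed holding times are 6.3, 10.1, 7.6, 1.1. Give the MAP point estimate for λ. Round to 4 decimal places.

The Exponential(rate=λ) likelihood is ∝ λ^n e^(−λΣtᵢ). Here n = 4 and Σtᵢ = 6.3 + 10.1 + 7.6 + 1.1 = 25.1.
Posterior ∝ λ^4e^(−11λ) · λ^4e^(−25.1λ) = λ^8e^(−36.1λ), i.e. Gamma(9, 36.1).
Mode = (a−1)/b = 8/36.1 ≈ 0.2216.

λ̂_MAP = 0.2216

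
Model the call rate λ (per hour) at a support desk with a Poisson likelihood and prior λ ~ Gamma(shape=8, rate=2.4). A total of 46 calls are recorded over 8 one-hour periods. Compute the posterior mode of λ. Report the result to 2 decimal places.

Σxᵢ = 46, n = 8.
Posterior ∝ λ^7e^(−2.4λ) · λ^46e^(−8λ) = λ^53e^(−10.4λ), i.e. Gamma(shape=54, rate=10.4).
The mode of a Gamma(a, b) with a ≥ 1 (shape–rate) is (a−1)/b = 53/10.4 ≈ 5.10.

λ̂_MAP = 5.10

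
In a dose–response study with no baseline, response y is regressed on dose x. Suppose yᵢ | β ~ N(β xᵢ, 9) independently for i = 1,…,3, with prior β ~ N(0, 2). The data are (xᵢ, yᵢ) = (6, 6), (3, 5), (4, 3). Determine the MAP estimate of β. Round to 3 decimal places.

log p(β | y) = −Σ(yᵢ − βxᵢ)²/(2·9) − β²/(2·2) + const.
Setting the derivative to zero: Σxᵢ(yᵢ − βxᵢ)/9 − β/2 = 0, so β = Σxᵢyᵢ / (Σxᵢ² + σ²/τ²).
Σxᵢyᵢ = 6·6 + 3·5 + 4·3 = 63; Σxᵢ² = 61; σ²/τ² = 4.5.
β̂_MAP = 63 / (61 + 4.5) = 63/65.5 ≈ 0.962.

β̂_MAP = 0.962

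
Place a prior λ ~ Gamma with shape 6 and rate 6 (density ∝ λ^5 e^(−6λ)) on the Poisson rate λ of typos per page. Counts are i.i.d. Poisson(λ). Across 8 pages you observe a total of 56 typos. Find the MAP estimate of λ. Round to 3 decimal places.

λ̂_MAP = 4.357

Σxᵢ = 56, n = 8.
Posterior ∝ λ^5e^(−6λ) · λ^56e^(−8λ) = λ^61e^(−14λ), i.e. Gamma(shape=62, rate=14).
The mode of a Gamma(a, b) with a ≥ 1 (shape–rate) is (a−1)/b = 61/14 ≈ 4.357.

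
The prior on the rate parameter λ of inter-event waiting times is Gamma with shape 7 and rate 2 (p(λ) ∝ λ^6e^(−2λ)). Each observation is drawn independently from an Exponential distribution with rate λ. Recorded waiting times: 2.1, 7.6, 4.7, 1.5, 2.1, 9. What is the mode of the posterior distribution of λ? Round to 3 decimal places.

The Exponential(rate=λ) likelihood is ∝ λ^n e^(−λΣtᵢ). Here n = 6 and Σtᵢ = 2.1 + 7.6 + 4.7 + 1.5 + 2.1 + 9 = 27.
Posterior ∝ λ^6e^(−2λ) · λ^6e^(−27λ) = λ^12e^(−29λ), i.e. Gamma(13, 29).
Mode = (a−1)/b = 12/29 ≈ 0.414.

λ̂_MAP = 0.414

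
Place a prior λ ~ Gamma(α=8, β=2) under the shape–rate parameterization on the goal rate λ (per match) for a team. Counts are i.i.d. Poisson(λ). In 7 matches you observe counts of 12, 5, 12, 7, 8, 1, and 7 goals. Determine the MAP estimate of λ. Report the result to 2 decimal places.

Σxᵢ = 12+5+12+7+8+1+7 = 52, with n = 7.
Posterior ∝ λ^7e^(−2λ) · λ^52e^(−7λ) = λ^59e^(−9λ), i.e. Gamma(shape=60, rate=9).
The mode of a Gamma(a, b) with a ≥ 1 (shape–rate) is (a−1)/b = 59/9 ≈ 6.56.

λ̂_MAP = 6.56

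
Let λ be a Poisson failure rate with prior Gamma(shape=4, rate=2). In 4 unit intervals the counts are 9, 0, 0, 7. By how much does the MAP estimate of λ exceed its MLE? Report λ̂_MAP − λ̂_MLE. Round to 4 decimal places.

Σxᵢ = 16. Posterior is Gamma(20, 6); MAP = (20−1)/6 = 19/6 ≈ 3.16667.
MLE = x̄ = 16/4 ≈ 4.00000.
Difference = 19/6 − 16/4 = -5/6 ≈ -0.8333.

MAP − MLE = -0.8333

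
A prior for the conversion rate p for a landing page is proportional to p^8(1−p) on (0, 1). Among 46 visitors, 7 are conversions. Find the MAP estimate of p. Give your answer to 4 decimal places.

p̂_MAP = 0.2727

The prior density ∝ p^8(1−p)^1 is the kernel of Beta(9, 2).
Data: 7 successes in 46 trials. The binomial likelihood contributes p^7(1−p)^39, so the posterior is Beta(9+7, 2+39) = Beta(16, 41).
For Beta(a, b) with a, b > 1 the mode is (a−1)/(a+b−2) = 15/55 ≈ 0.2727.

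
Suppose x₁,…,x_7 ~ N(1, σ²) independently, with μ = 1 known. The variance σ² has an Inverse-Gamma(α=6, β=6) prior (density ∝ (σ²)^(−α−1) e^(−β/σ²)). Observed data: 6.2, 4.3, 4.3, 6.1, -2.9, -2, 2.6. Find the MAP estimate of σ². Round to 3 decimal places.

σ̂²_MAP = 5.410

Sum of squared deviations about the known mean: SS = (6.2−1)² + (4.3−1)² + (4.3−1)² + (6.1−1)² + (-2.9−1)² + (-2−1)² + (2.6−1)² = 101.6.
The Normal likelihood contributes (σ²)^(−n/2) exp(−SS/(2σ²)), so the posterior is Inverse-Gamma(α + n/2, β + SS/2) = Inverse-Gamma(9.5, 56.8).
The mode of Inverse-Gamma(a, b) is b/(a+1) = 56.8/10.5 ≈ 5.410.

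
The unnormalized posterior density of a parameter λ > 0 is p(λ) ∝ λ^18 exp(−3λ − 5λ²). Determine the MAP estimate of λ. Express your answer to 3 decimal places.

λ̂_MAP = 1.200

ℓ'(λ) = 18/λ − 3 − 10λ. Setting this to zero and multiplying by λ: 10λ² + 3λ − 18 = 0.
λ = (−3 + √(3² + 4·10·18)) / (2·10) = (−3 + √729) / 20 = (−3 + 27)/20 = 6/5.
ℓ''(λ) = −18/λ² − 10 < 0, confirming a maximum.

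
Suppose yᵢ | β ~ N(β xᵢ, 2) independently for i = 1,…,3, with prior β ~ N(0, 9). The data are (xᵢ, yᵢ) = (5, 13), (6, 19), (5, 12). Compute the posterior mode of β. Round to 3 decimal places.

β̂_MAP = 2.772

log p(β | y) = −Σ(yᵢ − βxᵢ)²/(2·2) − β²/(2·9) + const.
Setting the derivative to zero: Σxᵢ(yᵢ − βxᵢ)/2 − β/9 = 0, so β = Σxᵢyᵢ / (Σxᵢ² + σ²/τ²).
Σxᵢyᵢ = 5·13 + 6·19 + 5·12 = 239; Σxᵢ² = 86; σ²/τ² = 2/9.
β̂_MAP = 239 / (86 + 2/9) = 239/(776/9) = 2151/776 ≈ 2.772.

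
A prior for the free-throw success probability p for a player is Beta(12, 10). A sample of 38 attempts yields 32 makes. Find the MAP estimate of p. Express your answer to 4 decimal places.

Prior: Beta(12, 10).
Data: 32 successes in 38 trials. The binomial likelihood contributes p^32(1−p)^6, so the posterior is Beta(12+32, 10+6) = Beta(44, 16).
For Beta(a, b) with a, b > 1 the mode is (a−1)/(a+b−2) = 43/58 ≈ 0.7414.

p̂_MAP = 0.7414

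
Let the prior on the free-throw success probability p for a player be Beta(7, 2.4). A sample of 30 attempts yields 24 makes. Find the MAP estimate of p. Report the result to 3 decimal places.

p̂_MAP = 0.802

Prior: Beta(7, 2.4).
Data: 24 successes in 30 trials. The binomial likelihood contributes p^24(1−p)^6, so the posterior is Beta(7+24, 2.4+6) = Beta(31, 8.4).
For Beta(a, b) with a, b > 1 the mode is (a−1)/(a+b−2) = 30/37.4 ≈ 0.802.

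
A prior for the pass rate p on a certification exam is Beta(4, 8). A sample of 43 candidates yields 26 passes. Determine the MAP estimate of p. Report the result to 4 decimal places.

p̂_MAP = 0.5472

Prior: Beta(4, 8).
Data: 26 successes in 43 trials. The binomial likelihood contributes p^26(1−p)^17, so the posterior is Beta(4+26, 8+17) = Beta(30, 25).
For Beta(a, b) with a, b > 1 the mode is (a−1)/(a+b−2) = 29/53 ≈ 0.5472.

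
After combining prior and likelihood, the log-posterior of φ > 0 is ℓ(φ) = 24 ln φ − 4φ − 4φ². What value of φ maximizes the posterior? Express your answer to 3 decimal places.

ℓ'(φ) = 24/φ − 4 − 8φ. Setting this to zero and multiplying by φ: 8φ² + 4φ − 24 = 0.
φ = (−4 + √(4² + 4·8·24)) / (2·8) = (−4 + √784) / 16 = (−4 + 28)/16 = 3/2.
ℓ''(φ) = −24/φ² − 8 < 0, confirming a maximum.

φ̂_MAP = 1.500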